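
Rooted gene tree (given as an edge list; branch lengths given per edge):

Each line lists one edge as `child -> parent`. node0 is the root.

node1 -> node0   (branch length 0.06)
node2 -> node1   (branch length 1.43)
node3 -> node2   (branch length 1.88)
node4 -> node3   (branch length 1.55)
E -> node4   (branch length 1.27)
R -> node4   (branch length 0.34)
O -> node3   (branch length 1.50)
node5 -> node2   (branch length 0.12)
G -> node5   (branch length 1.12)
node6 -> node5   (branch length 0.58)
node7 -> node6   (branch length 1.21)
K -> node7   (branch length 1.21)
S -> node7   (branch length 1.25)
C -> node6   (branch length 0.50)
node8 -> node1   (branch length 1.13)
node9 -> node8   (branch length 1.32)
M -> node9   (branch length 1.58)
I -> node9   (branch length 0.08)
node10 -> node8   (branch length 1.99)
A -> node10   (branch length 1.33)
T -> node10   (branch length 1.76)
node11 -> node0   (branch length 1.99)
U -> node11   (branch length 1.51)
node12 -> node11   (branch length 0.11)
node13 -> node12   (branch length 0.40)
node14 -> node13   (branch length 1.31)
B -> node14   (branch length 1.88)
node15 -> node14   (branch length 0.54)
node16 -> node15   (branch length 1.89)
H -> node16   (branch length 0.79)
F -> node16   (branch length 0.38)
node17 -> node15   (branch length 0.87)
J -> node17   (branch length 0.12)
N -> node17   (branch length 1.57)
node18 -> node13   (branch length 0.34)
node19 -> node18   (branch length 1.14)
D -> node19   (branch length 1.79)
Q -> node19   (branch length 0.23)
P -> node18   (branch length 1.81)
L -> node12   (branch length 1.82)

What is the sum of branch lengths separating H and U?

The path runs H → … → MRCA → … → U; the MRCA is the node subtending (U,(((B,((H,F),(J,N))),((D,Q),P)),L)).
Branch lengths along that path: 0.79 + 1.89 + 0.54 + 1.31 + 0.40 + 0.11 + 1.51 = 6.55.

6.55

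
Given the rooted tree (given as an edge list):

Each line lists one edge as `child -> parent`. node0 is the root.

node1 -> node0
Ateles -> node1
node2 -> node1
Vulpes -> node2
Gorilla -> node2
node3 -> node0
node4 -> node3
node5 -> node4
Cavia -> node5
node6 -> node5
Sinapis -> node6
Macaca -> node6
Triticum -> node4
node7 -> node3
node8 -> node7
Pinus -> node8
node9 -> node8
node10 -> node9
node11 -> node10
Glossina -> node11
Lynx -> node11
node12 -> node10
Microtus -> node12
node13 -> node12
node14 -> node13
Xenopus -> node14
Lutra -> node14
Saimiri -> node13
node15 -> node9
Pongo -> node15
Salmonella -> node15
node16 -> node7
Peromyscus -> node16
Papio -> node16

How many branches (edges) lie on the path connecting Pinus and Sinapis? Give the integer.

7

The MRCA of Pinus and Sinapis is the node subtending (((Cavia,(Sinapis,Macaca)),Triticum),((Pinus,(((Glossina,Lynx),(Microtus,((Xenopus,Lutra),Saimiri))),(Pongo,Salmonella))),(Peromyscus,Papio))).
From Pinus up to that node: 3 branches. From Sinapis up to the same node: 4 branches. Total: 3 + 4 = 7.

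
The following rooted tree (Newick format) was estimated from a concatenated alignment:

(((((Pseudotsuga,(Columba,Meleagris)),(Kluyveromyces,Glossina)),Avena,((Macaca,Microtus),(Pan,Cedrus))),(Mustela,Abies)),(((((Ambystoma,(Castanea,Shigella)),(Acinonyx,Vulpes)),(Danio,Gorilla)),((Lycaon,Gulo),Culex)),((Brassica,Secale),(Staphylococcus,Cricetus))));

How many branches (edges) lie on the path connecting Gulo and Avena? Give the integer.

The MRCA of Gulo and Avena is the root of the tree.
From Gulo up to that node: 5 branches. From Avena up to the same node: 3 branches. Total: 5 + 3 = 8.

8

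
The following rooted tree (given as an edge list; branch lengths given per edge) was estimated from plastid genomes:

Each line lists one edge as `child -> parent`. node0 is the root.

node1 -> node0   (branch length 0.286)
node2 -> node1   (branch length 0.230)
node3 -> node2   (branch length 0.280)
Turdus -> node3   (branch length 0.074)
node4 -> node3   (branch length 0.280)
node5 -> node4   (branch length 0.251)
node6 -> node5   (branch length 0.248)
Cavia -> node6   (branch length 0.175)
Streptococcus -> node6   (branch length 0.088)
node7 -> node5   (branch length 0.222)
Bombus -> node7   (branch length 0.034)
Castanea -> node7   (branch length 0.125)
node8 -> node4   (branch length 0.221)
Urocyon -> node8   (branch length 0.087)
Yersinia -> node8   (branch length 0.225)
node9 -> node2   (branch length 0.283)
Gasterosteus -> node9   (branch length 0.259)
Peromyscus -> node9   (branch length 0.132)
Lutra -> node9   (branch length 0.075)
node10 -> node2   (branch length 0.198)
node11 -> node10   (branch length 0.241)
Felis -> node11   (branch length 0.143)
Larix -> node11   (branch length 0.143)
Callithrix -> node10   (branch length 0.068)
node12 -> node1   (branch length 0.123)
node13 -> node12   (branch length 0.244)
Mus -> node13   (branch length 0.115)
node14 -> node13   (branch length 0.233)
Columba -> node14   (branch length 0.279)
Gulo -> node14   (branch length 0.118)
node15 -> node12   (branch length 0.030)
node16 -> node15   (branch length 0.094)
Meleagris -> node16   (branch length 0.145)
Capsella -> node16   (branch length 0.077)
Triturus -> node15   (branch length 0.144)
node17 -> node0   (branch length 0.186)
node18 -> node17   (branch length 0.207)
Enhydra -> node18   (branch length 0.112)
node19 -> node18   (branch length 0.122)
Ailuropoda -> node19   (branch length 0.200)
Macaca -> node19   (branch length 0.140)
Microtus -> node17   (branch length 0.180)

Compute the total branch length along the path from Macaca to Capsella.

The path runs Macaca → … → MRCA → … → Capsella; the MRCA is the root of the tree.
Branch lengths along that path: 0.140 + 0.122 + 0.207 + 0.186 + 0.286 + 0.123 + 0.030 + 0.094 + 0.077 = 1.265.

1.265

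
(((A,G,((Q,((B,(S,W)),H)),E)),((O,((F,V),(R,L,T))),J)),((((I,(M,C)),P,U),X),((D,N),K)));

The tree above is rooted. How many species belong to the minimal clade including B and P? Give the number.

The MRCA of B and P is the root, so the clade is the entire tree.
That clade contains 24 terminal taxa: A, B, C, D, E, F, G, H, I, J, K, L, M, N, O, P, Q, R, S, T, U, V, W, X.

24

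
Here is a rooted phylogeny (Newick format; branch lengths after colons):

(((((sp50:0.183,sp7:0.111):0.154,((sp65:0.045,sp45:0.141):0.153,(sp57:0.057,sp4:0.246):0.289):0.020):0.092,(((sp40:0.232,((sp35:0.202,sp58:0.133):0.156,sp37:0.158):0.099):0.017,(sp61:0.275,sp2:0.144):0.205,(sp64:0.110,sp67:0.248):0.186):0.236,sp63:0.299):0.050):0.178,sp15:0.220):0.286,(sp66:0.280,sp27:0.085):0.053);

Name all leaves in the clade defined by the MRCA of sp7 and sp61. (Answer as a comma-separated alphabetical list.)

sp2, sp35, sp37, sp4, sp40, sp45, sp50, sp57, sp58, sp61, sp63, sp64, sp65, sp67, sp7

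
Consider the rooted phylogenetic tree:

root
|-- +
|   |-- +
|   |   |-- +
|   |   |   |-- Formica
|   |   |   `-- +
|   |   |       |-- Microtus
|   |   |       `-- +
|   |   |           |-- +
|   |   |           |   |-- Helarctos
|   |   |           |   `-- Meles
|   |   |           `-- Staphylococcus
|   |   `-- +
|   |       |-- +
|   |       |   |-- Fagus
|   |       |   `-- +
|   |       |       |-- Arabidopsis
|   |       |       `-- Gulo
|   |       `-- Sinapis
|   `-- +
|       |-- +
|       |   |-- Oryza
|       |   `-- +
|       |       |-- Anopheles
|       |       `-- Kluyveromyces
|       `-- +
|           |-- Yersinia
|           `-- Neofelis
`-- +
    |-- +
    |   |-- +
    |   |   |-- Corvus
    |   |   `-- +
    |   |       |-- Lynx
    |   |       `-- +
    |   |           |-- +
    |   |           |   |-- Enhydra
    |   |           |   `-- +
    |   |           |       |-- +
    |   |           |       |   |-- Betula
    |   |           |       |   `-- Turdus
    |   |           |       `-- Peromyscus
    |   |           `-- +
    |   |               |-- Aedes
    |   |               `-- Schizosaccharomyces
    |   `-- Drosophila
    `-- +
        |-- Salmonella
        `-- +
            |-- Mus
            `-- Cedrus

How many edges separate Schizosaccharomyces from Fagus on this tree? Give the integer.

12

The MRCA of Schizosaccharomyces and Fagus is the root of the tree.
From Schizosaccharomyces up to that node: 7 branches. From Fagus up to the same node: 5 branches. Total: 7 + 5 = 12.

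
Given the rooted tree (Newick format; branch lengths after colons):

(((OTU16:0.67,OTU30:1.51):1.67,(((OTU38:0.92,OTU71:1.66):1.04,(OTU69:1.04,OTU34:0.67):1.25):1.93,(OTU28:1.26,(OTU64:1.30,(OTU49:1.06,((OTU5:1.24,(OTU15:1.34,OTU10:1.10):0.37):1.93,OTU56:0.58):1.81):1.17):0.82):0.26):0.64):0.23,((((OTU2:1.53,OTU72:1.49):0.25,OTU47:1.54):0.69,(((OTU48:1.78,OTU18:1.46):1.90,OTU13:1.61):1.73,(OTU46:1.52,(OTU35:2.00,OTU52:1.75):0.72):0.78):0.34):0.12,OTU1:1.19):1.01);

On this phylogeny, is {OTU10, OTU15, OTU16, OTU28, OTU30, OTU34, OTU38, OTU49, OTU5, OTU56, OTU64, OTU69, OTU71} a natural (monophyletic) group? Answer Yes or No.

Yes

The most recent common ancestor of these taxa subtends ((OTU16,OTU30),(((OTU38,OTU71),(OTU69,OTU34)),(OTU28,(OTU64,(OTU49,((OTU5,(OTU15,OTU10)),OTU56)))))).
That clade has exactly 13 tips — every listed taxon and nothing else — so the group is monophyletic.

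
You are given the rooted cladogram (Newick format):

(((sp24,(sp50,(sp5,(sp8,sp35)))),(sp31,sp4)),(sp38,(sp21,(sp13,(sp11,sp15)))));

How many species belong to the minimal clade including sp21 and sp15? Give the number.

4

The MRCA of sp21 and sp15 is the node subtending (sp21,(sp13,(sp11,sp15))).
That clade contains 4 terminal taxa: sp11, sp13, sp15, sp21.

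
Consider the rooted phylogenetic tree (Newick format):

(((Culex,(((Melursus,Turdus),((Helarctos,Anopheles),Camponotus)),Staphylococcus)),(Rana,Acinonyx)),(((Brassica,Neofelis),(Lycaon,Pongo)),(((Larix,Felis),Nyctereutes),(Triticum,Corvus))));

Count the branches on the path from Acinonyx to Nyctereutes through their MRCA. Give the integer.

The MRCA of Acinonyx and Nyctereutes is the root of the tree.
From Acinonyx up to that node: 3 branches. From Nyctereutes up to the same node: 4 branches. Total: 3 + 4 = 7.

7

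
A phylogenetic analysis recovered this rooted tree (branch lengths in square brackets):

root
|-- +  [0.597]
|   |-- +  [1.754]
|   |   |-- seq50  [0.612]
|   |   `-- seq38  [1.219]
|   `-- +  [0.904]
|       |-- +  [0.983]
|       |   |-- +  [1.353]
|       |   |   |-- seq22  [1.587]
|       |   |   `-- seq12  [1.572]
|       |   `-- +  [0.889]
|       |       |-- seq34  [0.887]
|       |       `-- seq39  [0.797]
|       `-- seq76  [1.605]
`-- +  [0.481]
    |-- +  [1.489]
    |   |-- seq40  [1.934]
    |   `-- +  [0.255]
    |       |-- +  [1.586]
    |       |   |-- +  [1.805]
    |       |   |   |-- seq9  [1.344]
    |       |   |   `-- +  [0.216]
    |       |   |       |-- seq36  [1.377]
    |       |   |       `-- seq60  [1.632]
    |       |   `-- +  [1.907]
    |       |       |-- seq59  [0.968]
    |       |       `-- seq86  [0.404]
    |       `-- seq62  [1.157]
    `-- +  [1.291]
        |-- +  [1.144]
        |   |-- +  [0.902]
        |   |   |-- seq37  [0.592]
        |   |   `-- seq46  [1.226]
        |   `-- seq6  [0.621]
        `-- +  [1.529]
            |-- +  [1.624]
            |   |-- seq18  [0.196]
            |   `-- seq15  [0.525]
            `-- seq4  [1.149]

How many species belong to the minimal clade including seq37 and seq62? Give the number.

The MRCA of seq37 and seq62 is the node subtending ((seq40,(((seq9,(seq36,seq60)),(seq59,seq86)),seq62)),(((seq37,seq46),seq6),((seq18,seq15),seq4))).
That clade contains 13 terminal taxa: seq15, seq18, seq36, seq37, seq4, seq40, seq46, seq59, seq6, seq60, seq62, seq86, seq9.

13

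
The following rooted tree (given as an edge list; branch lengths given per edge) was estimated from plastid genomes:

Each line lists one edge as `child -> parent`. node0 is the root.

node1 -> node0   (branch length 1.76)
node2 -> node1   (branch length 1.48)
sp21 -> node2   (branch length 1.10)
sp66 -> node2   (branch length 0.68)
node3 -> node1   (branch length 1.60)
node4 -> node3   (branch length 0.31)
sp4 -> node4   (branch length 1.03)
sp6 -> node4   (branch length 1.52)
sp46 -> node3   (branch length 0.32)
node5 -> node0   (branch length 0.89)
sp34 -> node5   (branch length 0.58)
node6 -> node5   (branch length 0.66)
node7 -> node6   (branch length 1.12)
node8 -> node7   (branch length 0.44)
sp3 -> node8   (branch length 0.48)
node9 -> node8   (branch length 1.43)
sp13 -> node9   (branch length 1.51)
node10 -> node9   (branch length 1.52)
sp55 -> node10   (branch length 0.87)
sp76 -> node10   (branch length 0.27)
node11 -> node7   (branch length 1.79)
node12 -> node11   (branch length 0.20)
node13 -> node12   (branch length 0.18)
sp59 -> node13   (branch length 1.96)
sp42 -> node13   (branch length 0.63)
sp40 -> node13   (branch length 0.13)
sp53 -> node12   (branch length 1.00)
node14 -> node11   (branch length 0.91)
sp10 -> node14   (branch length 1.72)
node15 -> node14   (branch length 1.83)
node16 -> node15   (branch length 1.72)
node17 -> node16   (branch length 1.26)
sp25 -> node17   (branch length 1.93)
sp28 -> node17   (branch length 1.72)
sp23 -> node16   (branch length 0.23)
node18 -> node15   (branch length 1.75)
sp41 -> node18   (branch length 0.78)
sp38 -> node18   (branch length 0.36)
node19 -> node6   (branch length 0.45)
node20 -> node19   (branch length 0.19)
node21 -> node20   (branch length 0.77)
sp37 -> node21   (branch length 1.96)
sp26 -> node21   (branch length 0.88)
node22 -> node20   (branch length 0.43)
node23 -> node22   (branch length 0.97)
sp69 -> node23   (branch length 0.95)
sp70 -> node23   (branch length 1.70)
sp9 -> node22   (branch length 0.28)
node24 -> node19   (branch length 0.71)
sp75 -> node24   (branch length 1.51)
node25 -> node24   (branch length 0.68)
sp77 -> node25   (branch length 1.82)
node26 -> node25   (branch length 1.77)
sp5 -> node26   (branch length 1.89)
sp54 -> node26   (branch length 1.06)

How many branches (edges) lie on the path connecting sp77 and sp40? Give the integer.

9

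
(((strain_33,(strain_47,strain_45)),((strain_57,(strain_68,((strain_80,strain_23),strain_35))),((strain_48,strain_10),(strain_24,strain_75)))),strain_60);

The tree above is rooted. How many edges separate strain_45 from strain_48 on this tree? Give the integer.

7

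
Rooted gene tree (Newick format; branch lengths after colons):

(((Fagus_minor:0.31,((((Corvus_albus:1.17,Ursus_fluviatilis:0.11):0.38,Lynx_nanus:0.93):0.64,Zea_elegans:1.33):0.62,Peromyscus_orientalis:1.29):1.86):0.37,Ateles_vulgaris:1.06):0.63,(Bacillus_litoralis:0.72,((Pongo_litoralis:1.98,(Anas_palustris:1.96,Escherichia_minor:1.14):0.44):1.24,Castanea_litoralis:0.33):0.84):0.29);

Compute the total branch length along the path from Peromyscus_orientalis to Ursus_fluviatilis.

The path runs Peromyscus_orientalis → … → MRCA → … → Ursus_fluviatilis; the MRCA is the node subtending ((((Corvus_albus,Ursus_fluviatilis),Lynx_nanus),Zea_elegans),Peromyscus_orientalis).
Branch lengths along that path: 1.29 + 0.62 + 0.64 + 0.38 + 0.11 = 3.04.

3.04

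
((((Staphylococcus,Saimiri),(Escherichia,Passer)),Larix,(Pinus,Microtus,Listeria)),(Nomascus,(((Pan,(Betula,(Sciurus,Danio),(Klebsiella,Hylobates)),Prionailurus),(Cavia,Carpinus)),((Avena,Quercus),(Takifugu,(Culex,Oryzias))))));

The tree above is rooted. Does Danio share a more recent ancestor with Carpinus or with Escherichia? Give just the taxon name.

Carpinus

The MRCA of Danio and Carpinus subtends ((Pan,(Betula,(Sciurus,Danio),(Klebsiella,Hylobates)),Prionailurus),(Cavia,Carpinus)) (9 taxa).
The MRCA of Danio and Escherichia is the root, subtending the entire tree (23 taxa).
The first is nested inside the second, so Danio shares a more recent common ancestor with Carpinus.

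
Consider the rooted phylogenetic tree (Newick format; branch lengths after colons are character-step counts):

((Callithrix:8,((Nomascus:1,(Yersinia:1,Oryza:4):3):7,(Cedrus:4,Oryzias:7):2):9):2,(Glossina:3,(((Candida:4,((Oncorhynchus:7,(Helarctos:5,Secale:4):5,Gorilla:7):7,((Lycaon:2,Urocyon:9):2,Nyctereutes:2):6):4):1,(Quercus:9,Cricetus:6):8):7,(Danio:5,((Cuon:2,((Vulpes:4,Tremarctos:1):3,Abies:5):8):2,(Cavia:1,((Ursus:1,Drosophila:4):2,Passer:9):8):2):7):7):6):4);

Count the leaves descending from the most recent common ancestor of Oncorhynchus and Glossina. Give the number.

The MRCA of Oncorhynchus and Glossina is the node subtending (Glossina,(((Candida,((Oncorhynchus,(Helarctos,Secale),Gorilla),((Lycaon,Urocyon),Nyctereutes))),(Quercus,Cricetus)),(Danio,((Cuon,((Vulpes,Tremarctos),Abies)),(Cavia,((Ursus,Drosophila),Passer)))))).
That clade contains 20 terminal taxa: Abies, Candida, Cavia, Cricetus, Cuon, Danio, Drosophila, Glossina, Gorilla, Helarctos, Lycaon, Nyctereutes, Oncorhynchus, Passer, Quercus, Secale, Tremarctos, Urocyon, Ursus, Vulpes.

20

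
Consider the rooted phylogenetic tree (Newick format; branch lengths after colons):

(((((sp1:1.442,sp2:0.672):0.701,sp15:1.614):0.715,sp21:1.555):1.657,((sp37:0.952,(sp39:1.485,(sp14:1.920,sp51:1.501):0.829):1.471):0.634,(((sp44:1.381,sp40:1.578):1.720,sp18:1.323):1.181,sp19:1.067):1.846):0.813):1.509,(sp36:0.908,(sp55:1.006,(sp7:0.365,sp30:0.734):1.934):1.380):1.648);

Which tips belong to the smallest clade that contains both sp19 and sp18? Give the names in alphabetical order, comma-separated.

Tracing sp19: it sits inside (((sp44,sp40),sp18),sp19).
Tracing sp18: it sits inside ((sp44,sp40),sp18).
The smallest clade enclosing both is (((sp44,sp40),sp18),sp19); the answer is its 4 terminal taxa in alphabetical order.

sp18, sp19, sp40, sp44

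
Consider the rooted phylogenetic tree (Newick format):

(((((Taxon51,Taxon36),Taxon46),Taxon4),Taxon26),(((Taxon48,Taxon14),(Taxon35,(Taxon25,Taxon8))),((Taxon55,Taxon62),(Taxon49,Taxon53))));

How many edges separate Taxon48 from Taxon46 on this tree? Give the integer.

The MRCA of Taxon48 and Taxon46 is the root of the tree.
From Taxon48 up to that node: 4 branches. From Taxon46 up to the same node: 4 branches. Total: 4 + 4 = 8.

8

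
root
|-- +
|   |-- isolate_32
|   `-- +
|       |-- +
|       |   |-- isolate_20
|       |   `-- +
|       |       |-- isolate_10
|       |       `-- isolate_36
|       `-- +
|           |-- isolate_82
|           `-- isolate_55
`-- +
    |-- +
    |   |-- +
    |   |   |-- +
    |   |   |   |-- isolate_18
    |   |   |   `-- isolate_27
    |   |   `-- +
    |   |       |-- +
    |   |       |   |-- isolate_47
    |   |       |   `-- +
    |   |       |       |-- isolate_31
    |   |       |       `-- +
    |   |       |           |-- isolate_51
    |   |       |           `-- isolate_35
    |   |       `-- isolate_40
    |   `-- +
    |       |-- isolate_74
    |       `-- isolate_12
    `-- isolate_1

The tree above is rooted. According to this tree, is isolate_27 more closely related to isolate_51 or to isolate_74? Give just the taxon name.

The MRCA of isolate_27 and isolate_51 subtends ((isolate_18,isolate_27),((isolate_47,(isolate_31,(isolate_51,isolate_35))),isolate_40)) (7 taxa).
The MRCA of isolate_27 and isolate_74 subtends (((isolate_18,isolate_27),((isolate_47,(isolate_31,(isolate_51,isolate_35))),isolate_40)),(isolate_74,isolate_12)) (9 taxa).
The first is nested inside the second, so isolate_27 shares a more recent common ancestor with isolate_51.

isolate_51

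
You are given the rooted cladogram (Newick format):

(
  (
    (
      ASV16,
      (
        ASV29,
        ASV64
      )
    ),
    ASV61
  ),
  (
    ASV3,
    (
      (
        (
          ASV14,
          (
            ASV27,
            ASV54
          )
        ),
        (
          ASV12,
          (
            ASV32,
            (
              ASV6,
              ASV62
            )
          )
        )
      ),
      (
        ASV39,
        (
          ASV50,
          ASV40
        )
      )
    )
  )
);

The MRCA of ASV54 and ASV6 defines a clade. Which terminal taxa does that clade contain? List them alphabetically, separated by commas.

Tracing ASV54: it sits inside (ASV27,ASV54).
Tracing ASV6: it sits inside (ASV6,ASV62).
The smallest clade enclosing both is ((ASV14,(ASV27,ASV54)),(ASV12,(ASV32,(ASV6,ASV62)))); the answer is its 7 terminal taxa in alphabetical order.

ASV12, ASV14, ASV27, ASV32, ASV54, ASV6, ASV62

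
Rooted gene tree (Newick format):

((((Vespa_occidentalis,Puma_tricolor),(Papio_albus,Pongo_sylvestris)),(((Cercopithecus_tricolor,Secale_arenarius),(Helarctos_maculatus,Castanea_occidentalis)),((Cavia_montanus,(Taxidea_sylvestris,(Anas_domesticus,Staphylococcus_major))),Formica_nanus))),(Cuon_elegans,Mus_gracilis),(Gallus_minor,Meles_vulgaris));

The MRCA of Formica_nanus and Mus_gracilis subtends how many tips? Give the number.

The MRCA of Formica_nanus and Mus_gracilis is the root, so the clade is the entire tree.
That clade contains 17 terminal taxa: Anas_domesticus, Castanea_occidentalis, Cavia_montanus, Cercopithecus_tricolor, Cuon_elegans, Formica_nanus, Gallus_minor, Helarctos_maculatus, Meles_vulgaris, Mus_gracilis, Papio_albus, Pongo_sylvestris, Puma_tricolor, Secale_arenarius, Staphylococcus_major, Taxidea_sylvestris, Vespa_occidentalis.

17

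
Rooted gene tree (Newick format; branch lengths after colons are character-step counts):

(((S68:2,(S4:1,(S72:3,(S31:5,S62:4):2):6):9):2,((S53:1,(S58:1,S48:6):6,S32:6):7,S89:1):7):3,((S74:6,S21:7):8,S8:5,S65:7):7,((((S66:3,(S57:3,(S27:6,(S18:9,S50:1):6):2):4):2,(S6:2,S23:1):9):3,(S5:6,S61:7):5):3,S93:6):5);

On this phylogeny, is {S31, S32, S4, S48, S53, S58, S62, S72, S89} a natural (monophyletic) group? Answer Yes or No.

No

The MRCA of the listed taxa subtends ((S68,(S4,(S72,(S31,S62)))),((S53,(S58,S48),S32),S89)).
That clade also contains S68, which is not in the proposed group, so the group is not monophyletic.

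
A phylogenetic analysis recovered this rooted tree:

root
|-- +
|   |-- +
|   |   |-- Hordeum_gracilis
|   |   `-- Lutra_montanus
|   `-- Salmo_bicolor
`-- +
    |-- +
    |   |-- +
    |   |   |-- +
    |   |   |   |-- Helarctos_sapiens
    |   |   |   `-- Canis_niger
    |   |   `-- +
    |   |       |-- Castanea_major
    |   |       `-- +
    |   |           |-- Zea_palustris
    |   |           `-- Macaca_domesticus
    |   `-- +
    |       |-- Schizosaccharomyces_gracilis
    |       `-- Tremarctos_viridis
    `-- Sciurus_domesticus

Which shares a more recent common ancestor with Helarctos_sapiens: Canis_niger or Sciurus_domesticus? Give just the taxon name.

The MRCA of Helarctos_sapiens and Canis_niger subtends (Helarctos_sapiens,Canis_niger) (2 taxa).
The MRCA of Helarctos_sapiens and Sciurus_domesticus subtends ((((Helarctos_sapiens,Canis_niger),(Castanea_major,(Zea_palustris,Macaca_domesticus))),(Schizosaccharomyces_gracilis,Tremarctos_viridis)),Sciurus_domesticus) (8 taxa).
The first is nested inside the second, so Helarctos_sapiens shares a more recent common ancestor with Canis_niger.

Canis_niger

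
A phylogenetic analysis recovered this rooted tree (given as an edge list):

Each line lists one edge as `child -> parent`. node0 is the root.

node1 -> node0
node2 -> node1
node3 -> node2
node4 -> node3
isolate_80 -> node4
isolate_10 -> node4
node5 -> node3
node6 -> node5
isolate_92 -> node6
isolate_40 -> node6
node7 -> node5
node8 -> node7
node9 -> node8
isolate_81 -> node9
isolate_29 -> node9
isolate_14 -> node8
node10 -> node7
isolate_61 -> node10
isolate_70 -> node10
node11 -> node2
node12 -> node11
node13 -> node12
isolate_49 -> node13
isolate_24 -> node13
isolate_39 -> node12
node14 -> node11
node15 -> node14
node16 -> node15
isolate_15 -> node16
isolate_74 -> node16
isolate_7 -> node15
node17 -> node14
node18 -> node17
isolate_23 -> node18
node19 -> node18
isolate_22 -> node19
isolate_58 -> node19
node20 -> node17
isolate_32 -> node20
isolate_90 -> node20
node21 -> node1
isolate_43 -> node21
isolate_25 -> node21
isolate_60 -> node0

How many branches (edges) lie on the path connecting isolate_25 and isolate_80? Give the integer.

6

The MRCA of isolate_25 and isolate_80 is the node subtending ((((isolate_80,isolate_10),((isolate_92,isolate_40),(((isolate_81,isolate_29),isolate_14),(isolate_61,isolate_70)))),(((isolate_49,isolate_24),isolate_39),(((isolate_15,isolate_74),isolate_7),((isolate_23,(isolate_22,isolate_58)),(isolate_32,isolate_90))))),(isolate_43,isolate_25)).
From isolate_25 up to that node: 2 branches. From isolate_80 up to the same node: 4 branches. Total: 2 + 4 = 6.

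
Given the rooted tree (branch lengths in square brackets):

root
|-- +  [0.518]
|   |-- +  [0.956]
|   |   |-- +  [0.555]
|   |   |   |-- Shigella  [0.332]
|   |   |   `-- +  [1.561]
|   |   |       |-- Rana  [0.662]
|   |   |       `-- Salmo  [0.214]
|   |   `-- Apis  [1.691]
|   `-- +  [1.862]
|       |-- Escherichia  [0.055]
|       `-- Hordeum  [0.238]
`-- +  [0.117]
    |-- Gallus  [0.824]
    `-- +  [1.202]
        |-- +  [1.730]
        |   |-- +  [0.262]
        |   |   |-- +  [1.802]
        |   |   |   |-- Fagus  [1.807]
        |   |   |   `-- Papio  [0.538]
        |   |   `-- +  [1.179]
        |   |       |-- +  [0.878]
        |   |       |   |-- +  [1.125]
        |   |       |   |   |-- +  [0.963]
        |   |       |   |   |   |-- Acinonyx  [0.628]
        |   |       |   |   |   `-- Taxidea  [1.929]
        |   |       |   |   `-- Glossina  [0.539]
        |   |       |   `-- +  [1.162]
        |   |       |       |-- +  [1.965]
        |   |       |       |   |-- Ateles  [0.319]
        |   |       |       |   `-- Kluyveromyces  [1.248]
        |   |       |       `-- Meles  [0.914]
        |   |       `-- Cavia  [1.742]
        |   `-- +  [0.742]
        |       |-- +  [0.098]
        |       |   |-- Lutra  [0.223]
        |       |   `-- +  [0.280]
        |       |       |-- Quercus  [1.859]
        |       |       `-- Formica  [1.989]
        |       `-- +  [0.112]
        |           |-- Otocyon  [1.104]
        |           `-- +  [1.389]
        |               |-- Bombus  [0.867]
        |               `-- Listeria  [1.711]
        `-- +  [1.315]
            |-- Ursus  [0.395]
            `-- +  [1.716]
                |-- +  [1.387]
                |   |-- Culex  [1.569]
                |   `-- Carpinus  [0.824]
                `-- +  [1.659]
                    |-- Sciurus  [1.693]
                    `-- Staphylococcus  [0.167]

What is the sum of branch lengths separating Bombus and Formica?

4.735

The path runs Bombus → … → MRCA → … → Formica; the MRCA is the node subtending ((Lutra,(Quercus,Formica)),(Otocyon,(Bombus,Listeria))).
Branch lengths along that path: 0.867 + 1.389 + 0.112 + 0.098 + 0.280 + 1.989 = 4.735.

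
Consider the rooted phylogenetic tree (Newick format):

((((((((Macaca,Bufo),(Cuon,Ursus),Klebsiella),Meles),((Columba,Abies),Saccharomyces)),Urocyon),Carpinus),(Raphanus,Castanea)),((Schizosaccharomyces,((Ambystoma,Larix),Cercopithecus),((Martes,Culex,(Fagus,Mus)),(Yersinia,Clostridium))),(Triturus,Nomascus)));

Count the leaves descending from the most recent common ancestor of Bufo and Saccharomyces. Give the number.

The MRCA of Bufo and Saccharomyces is the node subtending ((((Macaca,Bufo),(Cuon,Ursus),Klebsiella),Meles),((Columba,Abies),Saccharomyces)).
That clade contains 9 terminal taxa: Abies, Bufo, Columba, Cuon, Klebsiella, Macaca, Meles, Saccharomyces, Ursus.

9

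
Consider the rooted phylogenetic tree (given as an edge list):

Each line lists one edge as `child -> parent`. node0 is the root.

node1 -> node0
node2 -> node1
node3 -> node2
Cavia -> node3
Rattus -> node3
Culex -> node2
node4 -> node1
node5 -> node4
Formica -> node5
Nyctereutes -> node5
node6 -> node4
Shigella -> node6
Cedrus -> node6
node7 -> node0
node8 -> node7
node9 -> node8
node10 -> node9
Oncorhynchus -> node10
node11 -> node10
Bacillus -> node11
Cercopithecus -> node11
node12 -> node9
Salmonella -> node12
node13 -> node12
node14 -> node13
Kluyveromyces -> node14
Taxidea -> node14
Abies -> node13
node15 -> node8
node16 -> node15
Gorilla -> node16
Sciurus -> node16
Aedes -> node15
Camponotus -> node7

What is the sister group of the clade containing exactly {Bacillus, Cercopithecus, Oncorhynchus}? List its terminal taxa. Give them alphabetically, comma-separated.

The clade containing exactly {Bacillus, Cercopithecus, Oncorhynchus} attaches to the tree at the node subtending ((Oncorhynchus,(Bacillus,Cercopithecus)),(Salmonella,((Kluyveromyces,Taxidea),Abies))).
The other lineage descending from that same node — the sister group — is (Salmonella,((Kluyveromyces,Taxidea),Abies)); its 4 tips in alphabetical order are the answer.

Abies, Kluyveromyces, Salmonella, Taxidea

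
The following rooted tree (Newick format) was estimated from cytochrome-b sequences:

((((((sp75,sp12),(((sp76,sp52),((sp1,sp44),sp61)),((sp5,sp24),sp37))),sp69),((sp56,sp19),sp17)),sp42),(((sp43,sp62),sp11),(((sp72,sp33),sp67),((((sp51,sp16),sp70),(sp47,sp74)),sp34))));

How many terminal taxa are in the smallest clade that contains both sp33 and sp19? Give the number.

27

The MRCA of sp33 and sp19 is the root, so the clade is the entire tree.
That clade contains 27 terminal taxa: sp1, sp11, sp12, sp16, sp17, sp19, sp24, sp33, sp34, sp37, sp42, sp43, sp44, sp47, sp5, sp51, sp52, sp56, sp61, sp62, sp67, sp69, sp70, sp72, sp74, sp75, sp76.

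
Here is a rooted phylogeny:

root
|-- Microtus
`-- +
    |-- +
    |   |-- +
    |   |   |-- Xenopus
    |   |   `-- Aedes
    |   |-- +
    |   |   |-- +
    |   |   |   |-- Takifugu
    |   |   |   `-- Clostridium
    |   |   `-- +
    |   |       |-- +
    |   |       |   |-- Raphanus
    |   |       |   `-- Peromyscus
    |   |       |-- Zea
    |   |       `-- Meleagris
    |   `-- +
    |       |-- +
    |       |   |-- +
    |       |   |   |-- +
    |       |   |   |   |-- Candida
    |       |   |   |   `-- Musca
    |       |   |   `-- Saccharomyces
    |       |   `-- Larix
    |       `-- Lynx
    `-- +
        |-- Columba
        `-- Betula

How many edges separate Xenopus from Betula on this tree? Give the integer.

5

The MRCA of Xenopus and Betula is the node subtending (((Xenopus,Aedes),((Takifugu,Clostridium),((Raphanus,Peromyscus),Zea,Meleagris)),((((Candida,Musca),Saccharomyces),Larix),Lynx)),(Columba,Betula)).
From Xenopus up to that node: 3 branches. From Betula up to the same node: 2 branches. Total: 3 + 2 = 5.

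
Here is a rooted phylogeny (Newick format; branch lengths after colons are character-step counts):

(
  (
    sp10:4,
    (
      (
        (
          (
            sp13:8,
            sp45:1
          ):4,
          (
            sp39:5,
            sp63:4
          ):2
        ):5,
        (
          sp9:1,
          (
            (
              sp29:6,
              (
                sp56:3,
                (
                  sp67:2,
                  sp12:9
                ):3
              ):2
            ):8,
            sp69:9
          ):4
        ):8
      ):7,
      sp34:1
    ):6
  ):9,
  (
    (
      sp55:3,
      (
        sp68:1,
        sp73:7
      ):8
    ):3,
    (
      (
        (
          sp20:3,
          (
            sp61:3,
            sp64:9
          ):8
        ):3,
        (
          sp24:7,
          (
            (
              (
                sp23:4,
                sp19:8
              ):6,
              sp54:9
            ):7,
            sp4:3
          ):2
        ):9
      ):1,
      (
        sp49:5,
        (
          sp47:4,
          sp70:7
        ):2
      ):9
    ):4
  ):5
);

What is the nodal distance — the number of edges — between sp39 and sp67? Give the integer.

9

The MRCA of sp39 and sp67 is the node subtending (((sp13,sp45),(sp39,sp63)),(sp9,((sp29,(sp56,(sp67,sp12))),sp69))).
From sp39 up to that node: 3 branches. From sp67 up to the same node: 6 branches. Total: 3 + 6 = 9.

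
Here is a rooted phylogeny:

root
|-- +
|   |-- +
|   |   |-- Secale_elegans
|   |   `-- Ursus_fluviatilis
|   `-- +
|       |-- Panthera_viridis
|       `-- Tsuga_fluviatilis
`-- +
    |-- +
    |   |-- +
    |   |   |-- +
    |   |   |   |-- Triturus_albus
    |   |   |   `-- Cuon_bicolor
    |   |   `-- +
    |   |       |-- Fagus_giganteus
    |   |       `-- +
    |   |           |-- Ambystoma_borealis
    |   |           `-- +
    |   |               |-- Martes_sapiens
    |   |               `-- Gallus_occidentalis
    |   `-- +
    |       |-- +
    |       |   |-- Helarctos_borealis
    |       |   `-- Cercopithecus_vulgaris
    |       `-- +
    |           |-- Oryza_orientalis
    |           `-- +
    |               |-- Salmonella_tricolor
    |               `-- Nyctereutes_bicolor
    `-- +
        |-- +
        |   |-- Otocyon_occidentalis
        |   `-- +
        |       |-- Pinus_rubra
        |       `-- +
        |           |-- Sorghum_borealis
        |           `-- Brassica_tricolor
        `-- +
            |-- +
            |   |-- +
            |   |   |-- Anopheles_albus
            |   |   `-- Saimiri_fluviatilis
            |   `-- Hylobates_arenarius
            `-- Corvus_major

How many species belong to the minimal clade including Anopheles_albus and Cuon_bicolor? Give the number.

The MRCA of Anopheles_albus and Cuon_bicolor is the node subtending ((((Triturus_albus,Cuon_bicolor),(Fagus_giganteus,(Ambystoma_borealis,(Martes_sapiens,Gallus_occidentalis)))),((Helarctos_borealis,Cercopithecus_vulgaris),(Oryza_orientalis,(Salmonella_tricolor,Nyctereutes_bicolor)))),((Otocyon_occidentalis,(Pinus_rubra,(Sorghum_borealis,Brassica_tricolor))),(((Anopheles_albus,Saimiri_fluviatilis),Hylobates_arenarius),Corvus_major))).
That clade contains 19 terminal taxa: Ambystoma_borealis, Anopheles_albus, Brassica_tricolor, Cercopithecus_vulgaris, Corvus_major, Cuon_bicolor, Fagus_giganteus, Gallus_occidentalis, Helarctos_borealis, Hylobates_arenarius, Martes_sapiens, Nyctereutes_bicolor, Oryza_orientalis, Otocyon_occidentalis, Pinus_rubra, Saimiri_fluviatilis, Salmonella_tricolor, Sorghum_borealis, Triturus_albus.

19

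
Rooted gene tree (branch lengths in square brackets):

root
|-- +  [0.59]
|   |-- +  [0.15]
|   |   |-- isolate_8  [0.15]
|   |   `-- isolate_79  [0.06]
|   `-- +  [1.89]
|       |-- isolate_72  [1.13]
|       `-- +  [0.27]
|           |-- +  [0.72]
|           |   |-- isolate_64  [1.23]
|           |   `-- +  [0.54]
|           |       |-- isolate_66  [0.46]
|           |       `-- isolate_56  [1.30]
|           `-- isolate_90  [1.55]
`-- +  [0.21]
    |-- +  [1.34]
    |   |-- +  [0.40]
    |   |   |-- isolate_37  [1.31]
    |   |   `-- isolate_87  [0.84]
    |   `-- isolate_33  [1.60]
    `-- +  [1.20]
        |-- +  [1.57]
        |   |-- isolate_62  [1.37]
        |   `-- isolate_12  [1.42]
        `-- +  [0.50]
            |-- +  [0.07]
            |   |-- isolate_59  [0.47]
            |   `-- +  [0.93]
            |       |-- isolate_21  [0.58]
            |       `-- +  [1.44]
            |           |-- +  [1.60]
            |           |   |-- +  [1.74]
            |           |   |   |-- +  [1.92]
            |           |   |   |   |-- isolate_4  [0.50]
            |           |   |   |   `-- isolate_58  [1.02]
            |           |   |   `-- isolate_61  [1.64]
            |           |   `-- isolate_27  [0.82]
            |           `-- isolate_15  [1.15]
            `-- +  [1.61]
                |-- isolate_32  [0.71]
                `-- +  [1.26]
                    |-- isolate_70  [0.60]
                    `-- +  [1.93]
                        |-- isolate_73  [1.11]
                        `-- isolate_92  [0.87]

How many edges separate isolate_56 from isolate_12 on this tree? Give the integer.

10

The MRCA of isolate_56 and isolate_12 is the root of the tree.
From isolate_56 up to that node: 6 branches. From isolate_12 up to the same node: 4 branches. Total: 6 + 4 = 10.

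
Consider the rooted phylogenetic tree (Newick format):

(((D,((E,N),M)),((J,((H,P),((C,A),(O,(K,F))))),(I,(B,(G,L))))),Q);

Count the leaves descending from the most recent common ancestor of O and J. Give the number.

8

The MRCA of O and J is the node subtending (J,((H,P),((C,A),(O,(K,F))))).
That clade contains 8 terminal taxa: A, C, F, H, J, K, O, P.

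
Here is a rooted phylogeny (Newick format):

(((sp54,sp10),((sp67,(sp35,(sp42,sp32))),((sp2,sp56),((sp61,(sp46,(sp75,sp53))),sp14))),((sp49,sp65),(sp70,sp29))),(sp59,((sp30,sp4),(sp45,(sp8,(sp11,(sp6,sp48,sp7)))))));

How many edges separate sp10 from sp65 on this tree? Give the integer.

The MRCA of sp10 and sp65 is the node subtending ((sp54,sp10),((sp67,(sp35,(sp42,sp32))),((sp2,sp56),((sp61,(sp46,(sp75,sp53))),sp14))),((sp49,sp65),(sp70,sp29))).
From sp10 up to that node: 2 branches. From sp65 up to the same node: 3 branches. Total: 2 + 3 = 5.

5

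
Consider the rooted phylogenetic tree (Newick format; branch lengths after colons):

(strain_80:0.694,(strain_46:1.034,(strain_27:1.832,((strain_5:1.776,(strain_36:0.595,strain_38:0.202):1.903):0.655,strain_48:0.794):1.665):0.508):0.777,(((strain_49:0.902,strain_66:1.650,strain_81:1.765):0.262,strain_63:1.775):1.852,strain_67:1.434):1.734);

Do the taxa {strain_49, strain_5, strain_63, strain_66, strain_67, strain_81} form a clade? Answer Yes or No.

No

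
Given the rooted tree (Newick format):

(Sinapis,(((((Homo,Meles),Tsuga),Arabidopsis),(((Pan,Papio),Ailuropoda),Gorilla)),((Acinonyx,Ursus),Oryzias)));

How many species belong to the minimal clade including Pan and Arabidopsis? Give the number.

The MRCA of Pan and Arabidopsis is the node subtending ((((Homo,Meles),Tsuga),Arabidopsis),(((Pan,Papio),Ailuropoda),Gorilla)).
That clade contains 8 terminal taxa: Ailuropoda, Arabidopsis, Gorilla, Homo, Meles, Pan, Papio, Tsuga.

8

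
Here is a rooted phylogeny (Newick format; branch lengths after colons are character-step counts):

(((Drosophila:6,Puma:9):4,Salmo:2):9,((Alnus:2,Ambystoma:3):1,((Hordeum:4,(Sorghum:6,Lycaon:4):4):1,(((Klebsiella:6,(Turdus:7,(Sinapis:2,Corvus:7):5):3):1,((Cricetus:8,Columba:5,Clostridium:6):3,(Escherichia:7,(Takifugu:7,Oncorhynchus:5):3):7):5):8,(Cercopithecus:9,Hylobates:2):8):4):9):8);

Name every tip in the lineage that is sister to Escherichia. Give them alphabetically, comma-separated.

Oncorhynchus, Takifugu

Escherichia attaches to the tree at the node subtending (Escherichia,(Takifugu,Oncorhynchus)).
The other lineage descending from that same node — the sister group — is (Takifugu,Oncorhynchus); its 2 tips in alphabetical order are the answer.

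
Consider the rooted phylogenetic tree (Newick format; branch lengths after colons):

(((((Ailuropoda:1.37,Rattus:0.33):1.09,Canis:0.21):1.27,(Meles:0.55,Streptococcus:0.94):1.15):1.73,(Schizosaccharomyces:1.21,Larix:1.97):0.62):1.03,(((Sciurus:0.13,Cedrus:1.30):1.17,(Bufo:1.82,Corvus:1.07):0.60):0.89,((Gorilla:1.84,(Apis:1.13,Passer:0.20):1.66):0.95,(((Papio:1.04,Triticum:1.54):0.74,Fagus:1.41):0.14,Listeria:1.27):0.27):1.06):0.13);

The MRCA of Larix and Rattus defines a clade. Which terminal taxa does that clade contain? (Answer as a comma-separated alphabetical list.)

Ailuropoda, Canis, Larix, Meles, Rattus, Schizosaccharomyces, Streptococcus

Tracing Larix: it sits inside (Schizosaccharomyces,Larix).
Tracing Rattus: it sits inside (Ailuropoda,Rattus).
The smallest clade enclosing both is ((((Ailuropoda,Rattus),Canis),(Meles,Streptococcus)),(Schizosaccharomyces,Larix)); the answer is its 7 terminal taxa in alphabetical order.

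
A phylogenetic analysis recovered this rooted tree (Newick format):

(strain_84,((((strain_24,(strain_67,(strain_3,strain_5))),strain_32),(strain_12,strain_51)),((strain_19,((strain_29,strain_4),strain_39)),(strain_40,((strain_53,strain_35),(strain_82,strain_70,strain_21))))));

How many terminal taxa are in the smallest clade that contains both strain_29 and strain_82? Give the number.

10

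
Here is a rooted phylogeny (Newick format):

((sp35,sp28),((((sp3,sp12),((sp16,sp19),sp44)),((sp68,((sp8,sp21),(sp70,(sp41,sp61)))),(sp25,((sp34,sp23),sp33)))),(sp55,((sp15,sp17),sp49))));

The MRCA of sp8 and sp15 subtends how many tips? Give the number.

The MRCA of sp8 and sp15 is the node subtending ((((sp3,sp12),((sp16,sp19),sp44)),((sp68,((sp8,sp21),(sp70,(sp41,sp61)))),(sp25,((sp34,sp23),sp33)))),(sp55,((sp15,sp17),sp49))).
That clade contains 19 terminal taxa: sp12, sp15, sp16, sp17, sp19, sp21, sp23, sp25, sp3, sp33, sp34, sp41, sp44, sp49, sp55, sp61, sp68, sp70, sp8.

19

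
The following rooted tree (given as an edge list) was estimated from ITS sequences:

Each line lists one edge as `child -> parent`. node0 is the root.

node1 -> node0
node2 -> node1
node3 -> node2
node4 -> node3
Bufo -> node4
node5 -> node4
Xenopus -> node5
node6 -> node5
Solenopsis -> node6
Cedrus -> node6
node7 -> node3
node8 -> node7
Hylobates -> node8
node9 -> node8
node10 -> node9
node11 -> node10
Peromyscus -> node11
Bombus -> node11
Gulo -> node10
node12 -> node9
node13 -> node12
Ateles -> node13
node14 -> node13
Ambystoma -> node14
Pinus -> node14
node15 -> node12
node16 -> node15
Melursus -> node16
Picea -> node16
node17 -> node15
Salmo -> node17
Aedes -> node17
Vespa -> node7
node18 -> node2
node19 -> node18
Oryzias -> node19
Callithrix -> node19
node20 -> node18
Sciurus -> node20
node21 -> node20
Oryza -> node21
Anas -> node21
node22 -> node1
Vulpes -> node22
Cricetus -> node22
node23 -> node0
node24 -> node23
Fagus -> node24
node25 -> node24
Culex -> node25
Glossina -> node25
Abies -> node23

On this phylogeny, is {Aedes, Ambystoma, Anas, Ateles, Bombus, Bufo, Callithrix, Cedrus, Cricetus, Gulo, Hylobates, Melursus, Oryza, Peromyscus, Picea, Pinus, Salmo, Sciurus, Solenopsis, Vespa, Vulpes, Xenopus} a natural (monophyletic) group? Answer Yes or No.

No

The MRCA of the listed taxa subtends ((((Bufo,(Xenopus,(Solenopsis,Cedrus))),((Hylobates,(((Peromyscus,Bombus),Gulo),((Ateles,(Ambystoma,Pinus)),((Melursus,Picea),(Salmo,Aedes))))),Vespa)),((Oryzias,Callithrix),(Sciurus,(Oryza,Anas)))),(Vulpes,Cricetus)).
That clade also contains Oryzias, which is not in the proposed group, so the group is not monophyletic.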